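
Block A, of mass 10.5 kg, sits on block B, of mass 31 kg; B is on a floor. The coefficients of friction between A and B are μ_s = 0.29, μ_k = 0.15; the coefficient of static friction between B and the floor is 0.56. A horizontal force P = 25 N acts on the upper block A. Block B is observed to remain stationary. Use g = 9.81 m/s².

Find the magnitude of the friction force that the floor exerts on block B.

Between the blocks, N₁ = m_A g = 103 N.
Maximum static friction on A from B: μ_s N₁ = 0.29×103 = 29.87 N.
P = 25 N is within that limit, so A and B move together (both at rest); the A–B friction is simply f₁ = P = 25 N.
B experiences an equal 25 N forward from A (third law). B is in equilibrium, so the floor supplies f₂ = 25 N of static friction (limit μ_s(m_A+m_B)g = 228 N, not exceeded).

f ≈ 25 N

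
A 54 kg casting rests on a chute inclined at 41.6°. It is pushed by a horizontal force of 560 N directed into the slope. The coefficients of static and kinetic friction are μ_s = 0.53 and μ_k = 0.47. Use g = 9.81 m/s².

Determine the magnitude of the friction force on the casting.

f ≈ 67.1 N (down the incline)

Resolve perpendicular to the incline: N = m g cos θ + P sin θ = 54×9.81×cos 41.6° + 560×sin 41.6° = 767.9 N.
Parallel to the incline: P cos θ − m g sin θ = 418.8 − 351.7 = 67.06 N; the friction needed to balance this is 67.06 N acting down the slope.
The limit of static friction is μ_s N = 407 N.
|f_req| = 67.06 ≤ 407 N → the casting is in equilibrium; friction equals the required value.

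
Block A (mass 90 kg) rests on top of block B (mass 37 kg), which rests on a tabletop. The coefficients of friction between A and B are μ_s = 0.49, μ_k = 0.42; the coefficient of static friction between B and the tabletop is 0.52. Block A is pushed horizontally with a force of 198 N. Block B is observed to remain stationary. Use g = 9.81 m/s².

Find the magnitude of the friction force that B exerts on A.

f ≈ 198 N

Between the blocks, N₁ = m_A g = 882.9 N.
So the A–B interface can sustain at most μ_s N₁ = 432.6 N of static friction.
P = 198 N is within that limit, so A and B move together (both at rest); the A–B friction is simply f₁ = P = 198 N.
B experiences an equal 198 N forward from A (third law). B is in equilibrium, so the floor supplies f₂ = 198 N of static friction (limit μ_s(m_A+m_B)g = 647.9 N, not exceeded).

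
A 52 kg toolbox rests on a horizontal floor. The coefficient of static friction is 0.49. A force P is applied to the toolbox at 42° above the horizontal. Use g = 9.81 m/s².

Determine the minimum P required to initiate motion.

N = m g − P sin α (the pull lifts the toolbox).
At impending slip, P cos α = μ_s N = μ_s (m g − P sin α).
Solving: P (cos α + μ_s sin α) = μ_s m g → P = 0.49×510/(cos 42° + 0.49 sin 42°) = 250/1.071 = 233 N.

P ≈ 233 N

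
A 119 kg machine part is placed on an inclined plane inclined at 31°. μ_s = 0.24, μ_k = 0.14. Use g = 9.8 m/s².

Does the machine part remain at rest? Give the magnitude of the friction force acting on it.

N = m g cos θ = 1000 N.
Down-slope weight component: m g sin θ = 601 N.
μ_s N = 240 N.
601 > 240 N, so it slides; kinetic friction f = μ_k N = 0.14×1000 = 140 N.

f ≈ 140 N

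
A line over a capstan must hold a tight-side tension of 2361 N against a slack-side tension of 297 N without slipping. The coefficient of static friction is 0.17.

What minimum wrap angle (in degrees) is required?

β_min ≈ 699°

T₂/T₁ = e^{μβ} → β = ln(T₂/T₁)/μ.
β = ln(2361/297)/0.17 = 2.073/0.17 = 12.19 rad.
In degrees: β = 12.19 × 180/π = 699°.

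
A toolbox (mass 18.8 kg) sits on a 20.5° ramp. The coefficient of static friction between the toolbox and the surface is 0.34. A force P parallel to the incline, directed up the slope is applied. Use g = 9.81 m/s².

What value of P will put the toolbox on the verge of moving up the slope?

At impending motion up the slope, friction acts down-slope at its limit: f = μ_s N.
P is parallel to the surface, so N = m g cos θ = 173 N.
Along the incline: P = m g sin θ + μ_s N = 64.6 + 0.34×173 = 123 N.

P ≈ 123 N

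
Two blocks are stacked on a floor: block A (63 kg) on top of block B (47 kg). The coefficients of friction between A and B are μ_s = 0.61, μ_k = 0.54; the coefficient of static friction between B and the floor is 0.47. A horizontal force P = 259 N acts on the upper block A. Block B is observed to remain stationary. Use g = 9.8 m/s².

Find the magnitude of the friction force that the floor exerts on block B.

Between the blocks, N₁ = m_A g = 617.4 N.
So the A–B interface can sustain at most μ_s N₁ = 376.6 N of static friction.
P = 259 N is within that limit, so A and B move together (both at rest); the A–B friction is simply f₁ = P = 259 N.
B experiences an equal 259 N forward from A (third law). B is in equilibrium, so the floor supplies f₂ = 259 N of static friction (limit μ_s(m_A+m_B)g = 506.7 N, not exceeded).

f ≈ 259 N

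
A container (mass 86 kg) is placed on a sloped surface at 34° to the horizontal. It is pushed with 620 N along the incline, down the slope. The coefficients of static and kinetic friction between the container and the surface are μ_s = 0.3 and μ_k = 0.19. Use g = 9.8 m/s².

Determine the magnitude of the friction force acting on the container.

Perpendicular to the surface, N = m g cos θ = 86·9.8·cos 34° = 698.7 N.
Parallel to the incline, ΣF = 0 gives f = m g sin θ + P = 471.3 + 620 = 1091 N (up-slope positive).
Static friction can supply at most μ_s N = 209.6 N.
Since |1091| > 209.6 N, static friction cannot hold it; the container slides down the incline and kinetic friction applies: f = μ_k N = 0.19 × 698.7 = 133 N.

f ≈ 133 N (up the incline)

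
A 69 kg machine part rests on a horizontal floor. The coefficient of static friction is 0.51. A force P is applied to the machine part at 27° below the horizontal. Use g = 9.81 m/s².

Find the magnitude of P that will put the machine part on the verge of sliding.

N = m g + P sin α (the push presses the machine part into the horizontal floor).
At impending slip, P cos α = μ_s N = μ_s (m g + P sin α).
Solving: P (cos α − μ_s sin α) = μ_s m g → P = 0.51×677/(cos 27° − 0.51 sin 27°) = 345/0.6595 = 523 N.

P ≈ 523 N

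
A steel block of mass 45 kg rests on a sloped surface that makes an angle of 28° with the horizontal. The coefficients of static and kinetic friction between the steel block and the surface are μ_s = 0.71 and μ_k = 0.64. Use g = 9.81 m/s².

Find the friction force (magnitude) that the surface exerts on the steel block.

Perpendicular to the surface, N = m g cos θ = 45·9.81·cos 28° = 389.8 N.
For equilibrium along the incline, friction must balance the weight component: f = m g sin θ = 207.2 N up the slope.
Static friction can supply at most μ_s N = 276.7 N.
Since |207.2| ≤ 276.7 N, the steel block remains in static equilibrium and friction takes exactly the required value.

f ≈ 207 N (up the incline)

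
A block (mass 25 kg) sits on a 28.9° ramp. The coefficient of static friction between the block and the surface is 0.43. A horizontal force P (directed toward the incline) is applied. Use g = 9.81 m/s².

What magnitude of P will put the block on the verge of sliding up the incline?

P ≈ 316 N

At impending motion up the slope, friction acts down-slope at its limit: f = μ_s N.
Perpendicular to the incline: N = m g cos θ + P sin θ.
Along the incline: P cos θ = m g sin θ + μ_s N = m g sin θ + μ_s (m g cos θ + P sin θ).
Solving, P (cos θ − μ_s sin θ) = m g (sin θ + μ_s cos θ), so P = 25×9.81×(sin 28.9° + 0.43 cos 28.9°)/(cos 28.9° − 0.43 sin 28.9°) = 245×0.8597/0.6677 = 316 N.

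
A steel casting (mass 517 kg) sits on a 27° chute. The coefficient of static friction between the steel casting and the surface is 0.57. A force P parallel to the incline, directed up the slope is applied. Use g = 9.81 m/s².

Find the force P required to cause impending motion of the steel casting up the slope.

P ≈ 4880 N

At impending motion up the slope, friction acts down-slope at its limit: f = μ_s N.
P is parallel to the surface, so N = m g cos θ = 4520 N.
Along the incline: P = m g sin θ + μ_s N = 2300 + 0.57×4520 = 4880 N.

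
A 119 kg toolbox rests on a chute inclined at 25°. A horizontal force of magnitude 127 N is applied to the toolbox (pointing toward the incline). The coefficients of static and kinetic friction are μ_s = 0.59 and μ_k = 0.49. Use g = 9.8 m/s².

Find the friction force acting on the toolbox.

f ≈ 378 N (up the incline)

The horizontal push has a component P sin θ into the surface, so N = m g cos θ + P sin θ = 1057 + 53.67 = 1111 N.
Along the incline, the net driving force (taking up-slope positive) is P cos θ − m g sin θ = 115.1 − 492.9 = -377.8 N, so equilibrium requires friction f = 377.8 N (up-slope).
Maximum static friction: μ_s N = 0.59 × 1111 = 655.3 N.
Since 377.8 N is within the 655.3 N limit, the toolbox stays put and friction is exactly 378 N.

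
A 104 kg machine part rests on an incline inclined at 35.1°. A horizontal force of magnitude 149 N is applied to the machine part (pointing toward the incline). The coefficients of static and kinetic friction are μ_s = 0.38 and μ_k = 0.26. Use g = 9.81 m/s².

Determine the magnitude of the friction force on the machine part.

Resolve perpendicular to the incline: N = m g cos θ + P sin θ = 104×9.81×cos 35.1° + 149×sin 35.1° = 920.4 N.
Along the incline, the net driving force (taking up-slope positive) is P cos θ − m g sin θ = 121.9 − 586.6 = -464.7 N, so equilibrium requires friction f = 464.7 N (up-slope).
Maximum static friction: μ_s N = 0.38 × 920.4 = 349.7 N.
The required 464.7 N exceeds the static limit, so the machine part slides down-slope and f = μ_k N = 0.26×920.4 = 239 N.

f ≈ 239 N (up the incline)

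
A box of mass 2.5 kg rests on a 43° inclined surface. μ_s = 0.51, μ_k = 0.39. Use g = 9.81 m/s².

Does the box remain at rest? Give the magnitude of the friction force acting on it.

N = m g cos θ = 17.9 N.
Down-slope weight component: m g sin θ = 16.7 N.
μ_s N = 9.15 N.
16.7 > 9.15 N, so it slides; kinetic friction f = μ_k N = 0.39×17.9 = 7 N.

f ≈ 7 N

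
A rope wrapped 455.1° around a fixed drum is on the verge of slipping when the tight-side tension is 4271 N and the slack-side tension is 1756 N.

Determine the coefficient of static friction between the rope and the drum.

μ ≈ 0.112

T₂/T₁ = e^{μβ} → μ = ln(T₂/T₁)/β.
β = 455.1° = 7.943 rad.
μ = ln(4271/1756)/7.943 = ln(2.432)/7.943 = 0.112.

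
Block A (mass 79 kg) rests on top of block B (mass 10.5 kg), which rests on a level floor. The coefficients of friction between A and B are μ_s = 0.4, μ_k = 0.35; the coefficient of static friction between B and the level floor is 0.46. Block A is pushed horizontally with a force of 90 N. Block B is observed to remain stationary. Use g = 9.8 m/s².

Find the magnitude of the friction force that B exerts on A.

Between the blocks, N₁ = m_A g = 774.2 N.
So the A–B interface can sustain at most μ_s N₁ = 309.7 N of static friction.
P = 90 N is within that limit, so A and B move together (both at rest); the A–B friction is simply f₁ = P = 90 N.
B experiences an equal 90 N forward from A (third law). B is in equilibrium, so the floor supplies f₂ = 90 N of static friction (limit μ_s(m_A+m_B)g = 403.5 N, not exceeded).

f ≈ 90 N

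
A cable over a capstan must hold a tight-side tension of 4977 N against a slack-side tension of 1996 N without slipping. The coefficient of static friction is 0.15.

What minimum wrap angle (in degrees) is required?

T₂/T₁ = e^{μβ} → β = ln(T₂/T₁)/μ.
β = ln(4977/1996)/0.15 = 0.9137/0.15 = 6.091 rad.
In degrees: β = 6.091 × 180/π = 349°.

β_min ≈ 349°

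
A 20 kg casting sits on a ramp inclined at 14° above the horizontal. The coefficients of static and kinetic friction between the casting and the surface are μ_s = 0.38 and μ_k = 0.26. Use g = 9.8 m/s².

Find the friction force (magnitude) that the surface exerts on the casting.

The normal reaction is N = m g cos θ = 190.2 N.
Along the slope the weight component is m g sin θ = 47.42 N; friction must supply exactly this, acting up-slope.
Maximum static friction available: μ_s N = 0.38 × 190.2 = 72.27 N.
Since |47.42| ≤ 72.27 N, static friction is sufficient; f equals the required value, not μ_s N.

f ≈ 47.4 N (up the incline)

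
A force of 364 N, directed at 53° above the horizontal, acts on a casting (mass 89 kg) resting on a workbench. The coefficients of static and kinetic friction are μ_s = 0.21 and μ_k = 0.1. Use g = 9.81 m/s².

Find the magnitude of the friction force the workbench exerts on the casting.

f ≈ 58.2 N

Vertical equilibrium gives N = m g − P sin α = 582.4 N.
Horizontally, friction must balance P cos α = 219.1 N.
μ_s N = 0.21 × 582.4 = 122.3 N.
219.1 > 122.3 N → the casting slides; f = μ_k N = 0.1×582.4 = 58.2 N.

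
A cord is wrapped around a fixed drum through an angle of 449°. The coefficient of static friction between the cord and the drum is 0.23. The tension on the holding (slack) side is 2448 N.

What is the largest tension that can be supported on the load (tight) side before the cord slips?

T_max ≈ 14800 N

At impending slip the capstan equation gives T₂/T₁ = e^{μβ} with β in radians.
β = 449° × π/180 = 7.837 rad.
e^{μβ} = e^{0.23×7.837} = 6.064.
T₂ = T₁ · e^{μβ} = 2448 × 6.064 = 14800 N.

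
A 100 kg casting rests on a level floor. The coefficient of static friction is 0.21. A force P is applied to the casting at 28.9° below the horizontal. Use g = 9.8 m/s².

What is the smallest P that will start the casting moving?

P ≈ 266 N

N = m g + P sin α (the push presses the casting into the level floor).
At impending slip, P cos α = μ_s N = μ_s (m g + P sin α).
Solving: P (cos α − μ_s sin α) = μ_s m g → P = 0.21×980/(cos 28.9° − 0.21 sin 28.9°) = 206/0.774 = 266 N.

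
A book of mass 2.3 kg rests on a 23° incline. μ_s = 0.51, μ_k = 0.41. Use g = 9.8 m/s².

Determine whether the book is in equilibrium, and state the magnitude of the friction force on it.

f ≈ 8.81 N

N = m g cos θ = 20.7 N.
Down-slope weight component: m g sin θ = 8.81 N.
μ_s N = 10.6 N.
8.81 ≤ 10.6 N, so it stays put; friction = 8.81 N.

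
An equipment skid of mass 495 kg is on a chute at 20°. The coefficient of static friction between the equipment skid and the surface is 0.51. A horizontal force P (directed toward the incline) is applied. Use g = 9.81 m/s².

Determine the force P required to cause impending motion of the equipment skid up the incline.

P ≈ 5210 N

At impending motion up the slope, friction acts down-slope at its limit: f = μ_s N.
Perpendicular to the incline: N = m g cos θ + P sin θ.
Along the incline: P cos θ = m g sin θ + μ_s N = m g sin θ + μ_s (m g cos θ + P sin θ).
Solving, P (cos θ − μ_s sin θ) = m g (sin θ + μ_s cos θ), so P = 495×9.81×(sin 20° + 0.51 cos 20°)/(cos 20° − 0.51 sin 20°) = 4860×0.8213/0.7653 = 5210 N.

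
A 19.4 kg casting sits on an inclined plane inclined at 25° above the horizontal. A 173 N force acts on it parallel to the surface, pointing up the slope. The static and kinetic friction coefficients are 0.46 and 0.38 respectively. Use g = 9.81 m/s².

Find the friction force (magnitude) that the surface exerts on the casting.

f ≈ 65.5 N (down the incline)

Perpendicular to the surface, N = m g cos θ = 19.4·9.81·cos 25° = 172.5 N.
The friction needed for equilibrium is m g sin θ − P = 80.43 − 173 = -92.57 N, measured positive up-slope.
The static-friction ceiling is μ_s N = 0.46 × 172.5 = 79.34 N.
|-92.57| exceeds 79.34 N, so the casting slips up-slope; friction is kinetic, f = μ_k N = 0.38×172.5 = 65.5 N.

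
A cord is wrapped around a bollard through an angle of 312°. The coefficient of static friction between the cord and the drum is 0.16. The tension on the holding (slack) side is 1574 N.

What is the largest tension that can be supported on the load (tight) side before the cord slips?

T_max ≈ 3760 N

At impending slip the capstan equation gives T₂/T₁ = e^{μβ} with β in radians.
β = 312° × π/180 = 5.445 rad.
e^{μβ} = e^{0.16×5.445} = 2.39.
T₂ = T₁ · e^{μβ} = 1574 × 2.39 = 3760 N.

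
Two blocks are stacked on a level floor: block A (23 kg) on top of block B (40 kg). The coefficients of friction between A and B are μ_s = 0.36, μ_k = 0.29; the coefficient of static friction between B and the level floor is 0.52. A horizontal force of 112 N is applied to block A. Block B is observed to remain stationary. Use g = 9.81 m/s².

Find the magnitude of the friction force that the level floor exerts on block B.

f ≈ 65.4 N

The normal force B exerts on A is simply A's weight, N₁ = 225.6 N.
So the A–B interface can sustain at most μ_s N₁ = 81.23 N of static friction.
Since P = 112 N > 81.23 N, A slides on B; the A–B friction is kinetic: f₁ = μ_k N₁ = 0.29×225.6 = 65.4 N.
By Newton's third law B feels 65.4 N forward from A. With B stationary, the floor's static friction on B balances it: f₂ = 65.4 N (well within μ_s(m_A+m_B)g = 321.4 N).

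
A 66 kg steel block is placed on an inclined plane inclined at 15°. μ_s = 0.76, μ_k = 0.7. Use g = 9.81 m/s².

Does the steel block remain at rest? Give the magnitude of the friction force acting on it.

f ≈ 168 N

N = m g cos θ = 625 N.
Down-slope weight component: m g sin θ = 168 N.
μ_s N = 475 N.
168 ≤ 475 N, so it stays put; friction = 168 N.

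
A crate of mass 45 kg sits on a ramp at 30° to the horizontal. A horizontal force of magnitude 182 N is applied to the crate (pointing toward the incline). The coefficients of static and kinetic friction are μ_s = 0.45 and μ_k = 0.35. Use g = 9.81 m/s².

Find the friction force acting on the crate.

f ≈ 63.1 N (up the incline)

Resolve perpendicular to the incline: N = m g cos θ + P sin θ = 45×9.81×cos 30° + 182×sin 30° = 473.3 N.
Parallel to the incline: P cos θ − m g sin θ = 157.6 − 220.7 = -63.11 N; the friction needed to balance this is 63.11 N acting up the slope.
Maximum static friction: μ_s N = 0.45 × 473.3 = 213 N.
|f_req| = 63.11 ≤ 213 N → the crate is in equilibrium; friction equals the required value.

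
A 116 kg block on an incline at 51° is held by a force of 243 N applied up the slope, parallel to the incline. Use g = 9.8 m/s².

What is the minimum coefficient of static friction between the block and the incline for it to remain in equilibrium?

N = m g cos θ = 715.4 N.
Friction must make up the shortfall along the incline: f = m g sin θ − P = 883.5 − 243 = 640.5 N.
At the threshold f = μ_s N, so μ_s,min = 640.5/715.4 = 0.895.

μ_s,min ≈ 0.895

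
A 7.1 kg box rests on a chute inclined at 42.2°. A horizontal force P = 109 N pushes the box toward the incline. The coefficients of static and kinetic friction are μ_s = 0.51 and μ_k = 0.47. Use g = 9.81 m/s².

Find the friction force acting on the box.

f ≈ 34 N (down the incline)

The horizontal push has a component P sin θ into the surface, so N = m g cos θ + P sin θ = 51.6 + 73.22 = 124.8 N.
Parallel to the incline: P cos θ − m g sin θ = 80.75 − 46.79 = 33.96 N; the friction needed to balance this is 33.96 N acting down the slope.
The limit of static friction is μ_s N = 63.66 N.
|f_req| = 33.96 ≤ 63.66 N → the box is in equilibrium; friction equals the required value.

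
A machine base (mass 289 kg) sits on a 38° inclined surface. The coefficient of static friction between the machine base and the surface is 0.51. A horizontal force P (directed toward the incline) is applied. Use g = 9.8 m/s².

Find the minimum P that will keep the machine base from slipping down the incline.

P_min ≈ 549 N

The machine base tends to slide down (tan θ > μ_s), so at the point of impending slip friction acts up-slope at its limit: f = μ_s N.
Perpendicular to the incline: N = m g cos θ + P sin θ.
Along the incline: P cos θ + μ_s N = m g sin θ, i.e. P cos θ + μ_s (m g cos θ + P sin θ) = m g sin θ.
Solving, P (cos θ + μ_s sin θ) = m g (sin θ − μ_s cos θ), so P = 2830×0.2138/1.102 = 549 N.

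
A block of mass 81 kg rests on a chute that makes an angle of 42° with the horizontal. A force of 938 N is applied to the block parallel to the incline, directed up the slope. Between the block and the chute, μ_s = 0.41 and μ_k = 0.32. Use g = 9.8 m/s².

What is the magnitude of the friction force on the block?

The normal reaction is N = m g cos θ = 589.9 N.
For equilibrium along the incline the friction force must supply f = m g sin θ − P = 531.2 − 938 = -406.8 N (positive meaning up-slope).
Maximum static friction available: μ_s N = 0.41 × 589.9 = 241.9 N.
|-406.8| exceeds 241.9 N, so the block slips up-slope; friction is kinetic, f = μ_k N = 0.32×589.9 = 189 N.

f ≈ 189 N (down the incline)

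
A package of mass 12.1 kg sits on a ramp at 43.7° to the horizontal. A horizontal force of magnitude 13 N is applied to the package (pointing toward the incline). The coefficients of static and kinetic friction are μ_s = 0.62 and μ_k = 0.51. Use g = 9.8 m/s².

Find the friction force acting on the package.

The horizontal push has a component P sin θ into the surface, so N = m g cos θ + P sin θ = 85.73 + 8.981 = 94.71 N.
Along the incline, the net driving force (taking up-slope positive) is P cos θ − m g sin θ = 9.399 − 81.92 = -72.53 N, so equilibrium requires friction f = 72.53 N (up-slope).
Maximum static friction: μ_s N = 0.62 × 94.71 = 58.72 N.
|f_req| = 72.53 > 58.72 N → the package slides down the incline; f = μ_k N = 0.51 × 94.71 = 48.3 N.

f ≈ 48.3 N (up the incline)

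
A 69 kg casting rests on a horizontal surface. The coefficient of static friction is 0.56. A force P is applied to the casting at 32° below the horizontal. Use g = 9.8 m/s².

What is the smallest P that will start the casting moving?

N = m g + P sin α (the push presses the casting into the horizontal surface).
At impending slip, P cos α = μ_s N = μ_s (m g + P sin α).
Solving: P (cos α − μ_s sin α) = μ_s m g → P = 0.56×676/(cos 32° − 0.56 sin 32°) = 379/0.5513 = 687 N.

P ≈ 687 N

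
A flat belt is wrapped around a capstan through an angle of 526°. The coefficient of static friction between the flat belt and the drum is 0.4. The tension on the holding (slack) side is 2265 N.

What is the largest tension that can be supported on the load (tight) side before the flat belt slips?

T_max ≈ 89100 N

At impending slip the capstan equation gives T₂/T₁ = e^{μβ} with β in radians.
β = 526° × π/180 = 9.18 rad.
e^{μβ} = e^{0.4×9.18} = 39.34.
T₂ = T₁ · e^{μβ} = 2265 × 39.34 = 89100 N.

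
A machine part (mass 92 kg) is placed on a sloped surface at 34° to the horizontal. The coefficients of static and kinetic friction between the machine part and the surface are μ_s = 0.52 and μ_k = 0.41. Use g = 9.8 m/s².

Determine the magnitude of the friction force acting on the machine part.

f ≈ 306 N (up the incline)

Normal force: N = m g cos θ = 92 × 9.8 × cos 34° = 747.5 N.
Along the slope the weight component is m g sin θ = 504.2 N; friction must supply exactly this, acting up-slope.
Maximum static friction available: μ_s N = 0.52 × 747.5 = 388.7 N.
Since |504.2| > 388.7 N, static friction cannot hold it; the machine part slides down the incline and kinetic friction applies: f = μ_k N = 0.41 × 747.5 = 306 N.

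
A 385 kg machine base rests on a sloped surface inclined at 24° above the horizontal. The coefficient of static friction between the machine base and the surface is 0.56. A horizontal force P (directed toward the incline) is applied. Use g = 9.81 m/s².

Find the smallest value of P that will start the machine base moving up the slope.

P ≈ 5060 N

At impending motion up the slope, friction acts down-slope at its limit: f = μ_s N.
Perpendicular to the incline: N = m g cos θ + P sin θ.
Along the incline: P cos θ = m g sin θ + μ_s N = m g sin θ + μ_s (m g cos θ + P sin θ).
Solving, P (cos θ − μ_s sin θ) = m g (sin θ + μ_s cos θ), so P = 385×9.81×(sin 24° + 0.56 cos 24°)/(cos 24° − 0.56 sin 24°) = 3780×0.9183/0.6858 = 5060 N.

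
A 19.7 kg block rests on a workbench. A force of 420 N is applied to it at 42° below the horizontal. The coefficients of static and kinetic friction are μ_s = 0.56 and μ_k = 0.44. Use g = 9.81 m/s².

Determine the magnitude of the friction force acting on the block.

N = m g + P sin α = 193.3 + 420×sin 42° = 474.3 N.
For equilibrium, f = P cos α = 420×cos 42° = 312.1 N.
μ_s N = 0.56 × 474.3 = 265.6 N.
312.1 > 265.6 N → the block slides; f = μ_k N = 0.44×474.3 = 209 N.

f ≈ 209 N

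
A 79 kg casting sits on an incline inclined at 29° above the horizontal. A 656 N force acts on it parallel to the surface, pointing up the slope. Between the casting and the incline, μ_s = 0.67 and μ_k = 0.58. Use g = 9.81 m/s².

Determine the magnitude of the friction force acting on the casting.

Perpendicular to the surface, N = m g cos θ = 79·9.81·cos 29° = 677.8 N.
For equilibrium along the incline the friction force must supply f = m g sin θ − P = 375.7 − 656 = -280.3 N (positive meaning up-slope).
Static friction can supply at most μ_s N = 454.1 N.
Since |-280.3| ≤ 454.1 N, static friction is sufficient; f equals the required value, not μ_s N.

f ≈ 280 N (down the incline)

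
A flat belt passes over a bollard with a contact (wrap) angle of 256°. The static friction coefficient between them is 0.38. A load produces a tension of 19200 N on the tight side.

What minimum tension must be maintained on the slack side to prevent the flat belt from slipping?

T_min ≈ 3520 N

Capstan equation at impending slip: T_tight/T_slack = e^{μβ}.
β = 256° = 4.468 rad; e^{μβ} = e^{0.38×4.468} = 5.462.
T_slack = T_tight / e^{μβ} = 19200 / 5.462 = 3520 N.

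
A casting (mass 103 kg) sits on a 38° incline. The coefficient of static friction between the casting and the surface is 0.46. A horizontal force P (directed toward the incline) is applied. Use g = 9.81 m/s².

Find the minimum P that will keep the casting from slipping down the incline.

The casting tends to slide down (tan θ > μ_s), so at the point of impending slip friction acts up-slope at its limit: f = μ_s N.
Perpendicular to the incline: N = m g cos θ + P sin θ.
Along the incline: P cos θ + μ_s N = m g sin θ, i.e. P cos θ + μ_s (m g cos θ + P sin θ) = m g sin θ.
Solving, P (cos θ + μ_s sin θ) = m g (sin θ − μ_s cos θ), so P = 1010×0.2532/1.071 = 239 N.

P_min ≈ 239 N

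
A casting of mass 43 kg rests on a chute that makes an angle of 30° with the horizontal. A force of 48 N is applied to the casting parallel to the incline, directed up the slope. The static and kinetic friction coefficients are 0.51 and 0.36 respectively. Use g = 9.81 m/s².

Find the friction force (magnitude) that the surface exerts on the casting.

f ≈ 163 N (up the incline)

Perpendicular to the surface, N = m g cos θ = 43·9.81·cos 30° = 365.3 N.
The friction needed for equilibrium is m g sin θ − P = 210.9 − 48 = 162.9 N, measured positive up-slope.
The static-friction ceiling is μ_s N = 0.51 × 365.3 = 186.3 N.
Since |162.9| ≤ 186.3 N, the casting remains in static equilibrium and friction takes exactly the required value.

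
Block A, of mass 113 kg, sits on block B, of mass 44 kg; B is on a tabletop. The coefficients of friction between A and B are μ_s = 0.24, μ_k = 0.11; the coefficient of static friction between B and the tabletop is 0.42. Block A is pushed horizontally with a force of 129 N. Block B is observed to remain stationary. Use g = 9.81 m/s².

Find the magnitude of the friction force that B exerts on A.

The normal force B exerts on A is simply A's weight, N₁ = 1109 N.
So the A–B interface can sustain at most μ_s N₁ = 266 N of static friction.
Since P = 129 N ≤ 266 N, A does not slip on B; friction on A equals P = 129 N.
B experiences an equal 129 N forward from A (third law). B is in equilibrium, so the floor supplies f₂ = 129 N of static friction (limit μ_s(m_A+m_B)g = 646.9 N, not exceeded).

f ≈ 129 N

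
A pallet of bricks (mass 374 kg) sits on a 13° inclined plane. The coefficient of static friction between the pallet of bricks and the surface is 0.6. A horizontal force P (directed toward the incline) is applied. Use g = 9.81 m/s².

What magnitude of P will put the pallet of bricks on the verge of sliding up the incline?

P ≈ 3540 N

At impending motion up the slope, friction acts down-slope at its limit: f = μ_s N.
Perpendicular to the incline: N = m g cos θ + P sin θ.
Along the incline: P cos θ = m g sin θ + μ_s N = m g sin θ + μ_s (m g cos θ + P sin θ).
Solving, P (cos θ − μ_s sin θ) = m g (sin θ + μ_s cos θ), so P = 374×9.81×(sin 13° + 0.6 cos 13°)/(cos 13° − 0.6 sin 13°) = 3670×0.8096/0.8394 = 3540 N.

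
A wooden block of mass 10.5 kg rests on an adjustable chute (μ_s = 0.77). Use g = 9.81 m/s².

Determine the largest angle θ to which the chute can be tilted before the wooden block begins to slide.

θ_max ≈ 37.6°

At the slip threshold, m g sin θ = μ_s · m g cos θ, so tan θ = μ_s.
θ_max = arctan(0.77) = 37.6°.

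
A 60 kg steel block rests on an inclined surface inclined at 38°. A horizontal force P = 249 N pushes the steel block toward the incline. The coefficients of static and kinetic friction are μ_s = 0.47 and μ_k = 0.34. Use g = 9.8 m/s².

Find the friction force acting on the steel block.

The horizontal push has a component P sin θ into the surface, so N = m g cos θ + P sin θ = 463.4 + 153.3 = 616.7 N.
Along the incline, the net driving force (taking up-slope positive) is P cos θ − m g sin θ = 196.2 − 362 = -165.8 N, so equilibrium requires friction f = 165.8 N (up-slope).
The limit of static friction is μ_s N = 289.8 N.
Since 165.8 N is within the 289.8 N limit, the steel block stays put and friction is exactly 166 N.

f ≈ 166 N (up the incline)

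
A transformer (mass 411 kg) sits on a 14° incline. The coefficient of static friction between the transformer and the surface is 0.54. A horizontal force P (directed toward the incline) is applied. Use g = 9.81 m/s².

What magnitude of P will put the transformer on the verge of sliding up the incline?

At impending motion up the slope, friction acts down-slope at its limit: f = μ_s N.
Perpendicular to the incline: N = m g cos θ + P sin θ.
Along the incline: P cos θ = m g sin θ + μ_s N = m g sin θ + μ_s (m g cos θ + P sin θ).
Solving, P (cos θ − μ_s sin θ) = m g (sin θ + μ_s cos θ), so P = 411×9.81×(sin 14° + 0.54 cos 14°)/(cos 14° − 0.54 sin 14°) = 4030×0.7659/0.8397 = 3680 N.

P ≈ 3680 N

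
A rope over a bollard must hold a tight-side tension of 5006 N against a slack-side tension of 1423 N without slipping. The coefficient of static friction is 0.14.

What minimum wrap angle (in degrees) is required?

T₂/T₁ = e^{μβ} → β = ln(T₂/T₁)/μ.
β = ln(5006/1423)/0.14 = 1.258/0.14 = 8.985 rad.
In degrees: β = 8.985 × 180/π = 515°.

β_min ≈ 515°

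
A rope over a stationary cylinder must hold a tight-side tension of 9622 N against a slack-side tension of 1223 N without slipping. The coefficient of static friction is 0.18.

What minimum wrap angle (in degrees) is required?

β_min ≈ 657°

T₂/T₁ = e^{μβ} → β = ln(T₂/T₁)/μ.
β = ln(9622/1223)/0.18 = 2.063/0.18 = 11.46 rad.
In degrees: β = 11.46 × 180/π = 657°.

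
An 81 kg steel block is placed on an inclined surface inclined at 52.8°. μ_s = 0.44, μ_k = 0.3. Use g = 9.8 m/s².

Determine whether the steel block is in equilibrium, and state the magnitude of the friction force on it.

N = m g cos θ = 480 N.
Down-slope weight component: m g sin θ = 632 N.
μ_s N = 211 N.
632 > 211 N, so it slides; kinetic friction f = μ_k N = 0.3×480 = 144 N.

f ≈ 144 N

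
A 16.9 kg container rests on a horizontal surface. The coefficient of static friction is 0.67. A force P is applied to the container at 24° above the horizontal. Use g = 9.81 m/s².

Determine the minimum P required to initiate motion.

N = m g − P sin α (the pull lifts the container).
At impending slip, P cos α = μ_s N = μ_s (m g − P sin α).
Solving: P (cos α + μ_s sin α) = μ_s m g → P = 0.67×166/(cos 24° + 0.67 sin 24°) = 111/1.186 = 93.7 N.

P ≈ 93.7 N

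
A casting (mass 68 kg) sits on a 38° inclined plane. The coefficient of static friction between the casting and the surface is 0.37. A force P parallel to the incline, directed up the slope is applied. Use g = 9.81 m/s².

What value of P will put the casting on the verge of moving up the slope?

P ≈ 605 N

At impending motion up the slope, friction acts down-slope at its limit: f = μ_s N.
P is parallel to the surface, so N = m g cos θ = 526 N.
Along the incline: P = m g sin θ + μ_s N = 411 + 0.37×526 = 605 N.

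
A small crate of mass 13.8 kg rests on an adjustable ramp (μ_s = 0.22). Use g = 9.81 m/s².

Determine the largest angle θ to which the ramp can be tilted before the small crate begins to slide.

θ_max ≈ 12.4°

At the slip threshold, m g sin θ = μ_s · m g cos θ, so tan θ = μ_s.
θ_max = arctan(0.22) = 12.4°.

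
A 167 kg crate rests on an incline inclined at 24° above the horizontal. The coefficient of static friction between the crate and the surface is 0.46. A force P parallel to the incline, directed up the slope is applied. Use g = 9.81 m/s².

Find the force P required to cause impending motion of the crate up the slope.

At impending motion up the slope, friction acts down-slope at its limit: f = μ_s N.
P is parallel to the surface, so N = m g cos θ = 1500 N.
Along the incline: P = m g sin θ + μ_s N = 666 + 0.46×1500 = 1350 N.

P ≈ 1350 N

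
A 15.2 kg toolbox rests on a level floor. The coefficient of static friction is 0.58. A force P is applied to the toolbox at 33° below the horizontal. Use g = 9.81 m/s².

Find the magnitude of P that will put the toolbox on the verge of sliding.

P ≈ 165 N

N = m g + P sin α (the push presses the toolbox into the level floor).
At impending slip, P cos α = μ_s N = μ_s (m g + P sin α).
Solving: P (cos α − μ_s sin α) = μ_s m g → P = 0.58×149/(cos 33° − 0.58 sin 33°) = 86.5/0.5228 = 165 N.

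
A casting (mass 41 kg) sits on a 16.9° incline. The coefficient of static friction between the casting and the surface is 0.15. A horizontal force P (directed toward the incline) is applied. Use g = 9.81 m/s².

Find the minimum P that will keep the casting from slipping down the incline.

P_min ≈ 59.2 N

The casting tends to slide down (tan θ > μ_s), so at the point of impending slip friction acts up-slope at its limit: f = μ_s N.
Perpendicular to the incline: N = m g cos θ + P sin θ.
Along the incline: P cos θ + μ_s N = m g sin θ, i.e. P cos θ + μ_s (m g cos θ + P sin θ) = m g sin θ.
Solving, P (cos θ + μ_s sin θ) = m g (sin θ − μ_s cos θ), so P = 402×0.1472/1 = 59.2 N.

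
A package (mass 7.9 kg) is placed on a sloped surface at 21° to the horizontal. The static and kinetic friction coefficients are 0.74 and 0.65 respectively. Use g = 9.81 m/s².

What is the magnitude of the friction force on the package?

f ≈ 27.8 N (up the incline)

Perpendicular to the surface, N = m g cos θ = 7.9·9.81·cos 21° = 72.35 N.
For equilibrium along the incline, friction must balance the weight component: f = m g sin θ = 27.77 N up the slope.
Static friction can supply at most μ_s N = 53.54 N.
Since |27.77| ≤ 53.54 N, no slip — friction simply equals what equilibrium demands.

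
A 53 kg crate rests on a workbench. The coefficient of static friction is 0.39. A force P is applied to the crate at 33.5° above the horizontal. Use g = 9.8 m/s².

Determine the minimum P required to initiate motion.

P ≈ 193 N

N = m g − P sin α (the pull lifts the crate).
At impending slip, P cos α = μ_s N = μ_s (m g − P sin α).
Solving: P (cos α + μ_s sin α) = μ_s m g → P = 0.39×519/(cos 33.5° + 0.39 sin 33.5°) = 203/1.049 = 193 N.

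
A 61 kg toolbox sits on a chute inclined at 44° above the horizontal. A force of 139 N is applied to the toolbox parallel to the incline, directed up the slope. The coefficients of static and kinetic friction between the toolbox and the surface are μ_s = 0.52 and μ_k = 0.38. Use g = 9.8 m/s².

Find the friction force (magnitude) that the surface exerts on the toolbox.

f ≈ 163 N (up the incline)

The normal reaction is N = m g cos θ = 430 N.
The friction needed for equilibrium is m g sin θ − P = 415.3 − 139 = 276.3 N, measured positive up-slope.
Static friction can supply at most μ_s N = 223.6 N.
|276.3| exceeds 223.6 N, so the toolbox slips down-slope; friction is kinetic, f = μ_k N = 0.38×430 = 163 N.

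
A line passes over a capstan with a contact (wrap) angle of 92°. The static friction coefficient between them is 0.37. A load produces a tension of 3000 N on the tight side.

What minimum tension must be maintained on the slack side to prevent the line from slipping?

T_min ≈ 1660 N

Capstan equation at impending slip: T_tight/T_slack = e^{μβ}.
β = 92° = 1.606 rad; e^{μβ} = e^{0.37×1.606} = 1.811.
T_slack = T_tight / e^{μβ} = 3000 / 1.811 = 1660 N.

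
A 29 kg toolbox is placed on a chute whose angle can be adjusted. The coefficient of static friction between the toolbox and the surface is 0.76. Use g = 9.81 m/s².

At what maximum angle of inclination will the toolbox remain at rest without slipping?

θ_max ≈ 37.2°

At the slip threshold, m g sin θ = μ_s · m g cos θ, so tan θ = μ_s.
θ_max = arctan(0.76) = 37.2°.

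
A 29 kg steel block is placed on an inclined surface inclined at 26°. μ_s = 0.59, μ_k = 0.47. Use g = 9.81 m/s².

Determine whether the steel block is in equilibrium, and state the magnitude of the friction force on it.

f ≈ 125 N

N = m g cos θ = 256 N.
Down-slope weight component: m g sin θ = 125 N.
μ_s N = 151 N.
125 ≤ 151 N, so it stays put; friction = 125 N.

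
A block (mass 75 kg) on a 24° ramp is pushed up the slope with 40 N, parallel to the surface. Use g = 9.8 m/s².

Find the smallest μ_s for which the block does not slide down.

N = m g cos θ = 671.5 N.
Friction must make up the shortfall along the incline: f = m g sin θ − P = 299 − 40 = 259 N.
At the threshold f = μ_s N, so μ_s,min = 259/671.5 = 0.386.

μ_s,min ≈ 0.386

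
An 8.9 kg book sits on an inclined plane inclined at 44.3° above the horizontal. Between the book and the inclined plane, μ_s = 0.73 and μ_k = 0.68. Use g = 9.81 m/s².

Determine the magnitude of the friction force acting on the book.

The normal reaction is N = m g cos θ = 62.49 N.
For equilibrium along the incline, friction must balance the weight component: f = m g sin θ = 60.98 N up the slope.
Maximum static friction available: μ_s N = 0.73 × 62.49 = 45.62 N.
|60.98| exceeds 45.62 N, so the book slips down-slope; friction is kinetic, f = μ_k N = 0.68×62.49 = 42.5 N.

f ≈ 42.5 N (up the incline)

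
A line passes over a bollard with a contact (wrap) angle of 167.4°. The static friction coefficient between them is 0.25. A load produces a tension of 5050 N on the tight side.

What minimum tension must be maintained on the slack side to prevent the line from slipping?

Capstan equation at impending slip: T_tight/T_slack = e^{μβ}.
β = 167.4° = 2.922 rad; e^{μβ} = e^{0.25×2.922} = 2.076.
T_slack = T_tight / e^{μβ} = 5050 / 2.076 = 2430 N.

T_min ≈ 2430 N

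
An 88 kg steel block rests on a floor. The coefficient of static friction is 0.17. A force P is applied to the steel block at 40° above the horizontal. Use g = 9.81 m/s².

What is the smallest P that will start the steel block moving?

P ≈ 168 N

N = m g − P sin α (the pull lifts the steel block).
At impending slip, P cos α = μ_s N = μ_s (m g − P sin α).
Solving: P (cos α + μ_s sin α) = μ_s m g → P = 0.17×863/(cos 40° + 0.17 sin 40°) = 147/0.8753 = 168 N.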